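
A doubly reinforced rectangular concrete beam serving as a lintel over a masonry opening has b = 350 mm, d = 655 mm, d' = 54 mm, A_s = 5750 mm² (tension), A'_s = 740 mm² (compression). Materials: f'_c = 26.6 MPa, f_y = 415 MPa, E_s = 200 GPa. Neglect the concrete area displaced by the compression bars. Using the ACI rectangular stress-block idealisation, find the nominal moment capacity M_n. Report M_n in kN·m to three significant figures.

Assume both tension and compression steel yield.
Net tension couple steel: A_s − A'_s = 5010 mm².
a = (A_s − A'_s) f_y / (0.85 f'_c b) = 2079150/(0.85 × 26.6 × 350) = 262.73 mm.
c = a/β₁ = 262.73/0.85 = 309.09 mm; ε'_s = 0.003(c − d')/c = 0.0025 ≥ f_y/E_s = 0.0021, so compression steel does yield.
M_n = (A_s − A'_s) f_y (d − a/2) + A'_s f_y (d − d') = [2079150 × (655 − 131.365) + 307100 × (655 − 54)] × 10⁻⁶ = 1088.72 + 184.57 = 1273.29 kN·m.

M_n ≈ 1270 kN·m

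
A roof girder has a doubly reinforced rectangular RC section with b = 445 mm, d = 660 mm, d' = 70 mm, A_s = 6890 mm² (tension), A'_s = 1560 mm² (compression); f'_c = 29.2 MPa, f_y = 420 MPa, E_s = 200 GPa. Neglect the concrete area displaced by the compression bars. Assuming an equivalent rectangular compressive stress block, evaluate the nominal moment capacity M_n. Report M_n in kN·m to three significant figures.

M_n ≈ 1640 kN·m

Assume both tension and compression steel yield.
Net tension couple steel: A_s − A'_s = 5330 mm².
a = (A_s − A'_s) f_y / (0.85 f'_c b) = 2238600/(0.85 × 29.2 × 445) = 202.68 mm.
c = a/β₁ = 202.68/0.841 = 241.00 mm; ε'_s = 0.003(c − d')/c = 0.0021 ≥ f_y/E_s = 0.0021, so compression steel does yield.
M_n = (A_s − A'_s) f_y (d − a/2) + A'_s f_y (d − d') = [2238600 × (660 − 101.34) + 655200 × (660 − 70)] × 10⁻⁶ = 1250.62 + 386.57 = 1637.19 kN·m.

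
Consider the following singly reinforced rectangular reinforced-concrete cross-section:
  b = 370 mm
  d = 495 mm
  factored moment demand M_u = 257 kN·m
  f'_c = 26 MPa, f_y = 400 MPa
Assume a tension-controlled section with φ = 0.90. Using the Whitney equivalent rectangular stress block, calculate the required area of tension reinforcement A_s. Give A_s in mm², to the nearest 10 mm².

M_n = M_u/φ = 257/0.90 = 285.556 kN·m.
With M_n = 0.85 f'_c a b (d − a/2), solve the quadratic for a:
a = d − √(d² − 2M_n/(0.85 f'_c b)) = 495 − √(495² − 2 × 285.556×10⁶/(0.85 × 26 × 370)) = 76.45 mm.
A_s = 0.85 f'_c a b / f_y = 0.85 × 26 × 76.45 × 370 / 400 = 1562.8 mm².

A_s ≈ 1560 mm²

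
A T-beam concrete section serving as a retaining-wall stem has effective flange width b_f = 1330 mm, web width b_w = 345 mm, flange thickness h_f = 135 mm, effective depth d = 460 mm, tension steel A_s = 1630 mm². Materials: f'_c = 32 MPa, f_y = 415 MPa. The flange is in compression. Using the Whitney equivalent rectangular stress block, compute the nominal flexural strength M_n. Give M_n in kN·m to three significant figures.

Tension: T = A_s f_y = 1630 × 415 = 676450 N.
Try a within the flange: a = T/(0.85 f'_c b_f) = 676450/(0.85 × 32 × 1330) = 18.70 mm.
Since a = 18.70 ≤ h_f = 135 mm, the stress block lies entirely in the flange; analyse as a rectangular beam of width b_f.
M_n = T(d − a/2) = 676450 × (460 − 9.35) = 304.84 × 10⁶ N·mm.
M_n = 304.84 kN·m.

M_n ≈ 305 kN·m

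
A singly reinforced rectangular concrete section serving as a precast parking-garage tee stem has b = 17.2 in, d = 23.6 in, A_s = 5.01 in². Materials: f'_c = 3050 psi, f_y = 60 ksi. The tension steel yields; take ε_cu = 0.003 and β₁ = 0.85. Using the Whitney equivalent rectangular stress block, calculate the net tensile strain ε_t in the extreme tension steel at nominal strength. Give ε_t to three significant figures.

ε_t ≈ 0.00593

a = A_s f_y/(0.85 f'_c b) = 6.741 in.
β₁ = 0.85, so c = a/β₁ = 6.741/0.85 = 7.931 in.
From the linear strain diagram with ε_cu = 0.003: ε_t = 0.003 (d − c)/c = 0.003 × (23.6 − 7.931)/7.931 = 0.00593.
Since ε_t ≥ 0.005, the section is tension-controlled.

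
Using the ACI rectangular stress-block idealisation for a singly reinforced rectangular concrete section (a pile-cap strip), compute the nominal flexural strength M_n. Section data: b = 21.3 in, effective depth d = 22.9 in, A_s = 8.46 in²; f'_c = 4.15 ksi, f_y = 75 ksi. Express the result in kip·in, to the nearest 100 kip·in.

T = A_s f_y = 8.46 × 75 = 634.5 kips.
a = T/(0.85 f'_c b) = 634.5/(0.85 × 4.15 × 21.3) = 8.445 in.
M_n = T(d − a/2) = 634.5 × (22.9 − 4.2225) = 11850.9 kip·in.

M_n ≈ 11900 kip·in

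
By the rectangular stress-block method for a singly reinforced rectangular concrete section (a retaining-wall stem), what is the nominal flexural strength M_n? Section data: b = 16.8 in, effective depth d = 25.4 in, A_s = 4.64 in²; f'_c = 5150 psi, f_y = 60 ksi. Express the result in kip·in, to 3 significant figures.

T = A_s f_y = 4.64 × 60 = 278.4 kips.
a = T/(0.85 f'_c b) = 278.4/(0.85 × 5.15 × 16.8) = 3.786 in.
M_n = T(d − a/2) = 278.4 × (25.4 − 1.893) = 6544.3 kip·in.

M_n ≈ 6540 kip·in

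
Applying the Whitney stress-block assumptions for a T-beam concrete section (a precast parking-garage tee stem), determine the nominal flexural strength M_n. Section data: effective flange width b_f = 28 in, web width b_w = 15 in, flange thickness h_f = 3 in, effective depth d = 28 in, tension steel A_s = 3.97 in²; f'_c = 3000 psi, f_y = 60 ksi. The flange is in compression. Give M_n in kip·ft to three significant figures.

Tension: T = A_s f_y = 3.97 × 60 = 238.2 kips.
Try a within the flange: a = T/(0.85 f'_c b_f) = 238.2/(0.85 × 3 × 28) = 3.336 in.
a = 3.336 > h_f = 3 in: the block extends into the web. Split into flange-overhang and web parts.
C_f = 0.85 f'_c (b_f − b_w) h_f = 0.85 × 3 × (28 − 15) × 3 = 99.5 kips.
Remaining web compression depth: a_w = (T − C_f)/(0.85 f'_c b_w) = (238.2 − 99.5)/(0.85 × 3 × 15) = 3.626 in.
M_n = C_f(d − h_f/2) + (T − C_f)(d − a_w/2) = 99.5 × (28 − 1.5) + 138.7 × (28 − 1.813) = 2636.8 + 3632.1 = 6268.9 kip·in.
M_n = 6268.9/12 = 522.41 kip·ft.

M_n ≈ 522 kip·ft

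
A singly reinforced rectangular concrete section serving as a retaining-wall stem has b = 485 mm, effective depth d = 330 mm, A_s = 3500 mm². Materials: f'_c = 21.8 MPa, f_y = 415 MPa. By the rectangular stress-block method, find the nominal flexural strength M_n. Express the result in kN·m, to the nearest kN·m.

T = A_s f_y = 3500 × 415 = 1452500 N = 1452.5 kN.
From C = T: a = T/(0.85 f'_c b) = 1452500/(0.85 × 21.8 × 485) = 161.62 mm.
M_n = T(d − a/2) = 1452.5 kN × (330 − 80.81) mm = 361.95 kN·m.

M_n ≈ 362 kN·m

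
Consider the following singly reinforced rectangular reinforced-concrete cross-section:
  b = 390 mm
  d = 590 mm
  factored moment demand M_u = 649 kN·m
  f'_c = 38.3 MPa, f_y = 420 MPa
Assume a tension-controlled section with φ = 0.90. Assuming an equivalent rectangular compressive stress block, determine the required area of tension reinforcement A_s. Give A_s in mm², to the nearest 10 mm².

M_n = M_u/φ = 649/0.90 = 721.111 kN·m.
With M_n = 0.85 f'_c a b (d − a/2), solve the quadratic for a:
a = d − √(d² − 2M_n/(0.85 f'_c b)) = 590 − √(590² − 2 × 721.111×10⁶/(0.85 × 38.3 × 390)) = 105.74 mm.
A_s = 0.85 f'_c a b / f_y = 0.85 × 38.3 × 105.74 × 390 / 420 = 3196.5 mm².

A_s ≈ 3200 mm²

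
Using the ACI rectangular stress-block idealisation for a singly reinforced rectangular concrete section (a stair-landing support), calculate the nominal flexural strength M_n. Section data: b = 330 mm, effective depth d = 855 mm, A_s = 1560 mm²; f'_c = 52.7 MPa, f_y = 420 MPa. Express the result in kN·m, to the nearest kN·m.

M_n ≈ 546 kN·m

T = A_s f_y = 1560 × 420 = 655200 N = 655.2 kN.
From C = T: a = T/(0.85 f'_c b) = 655200/(0.85 × 52.7 × 330) = 44.32 mm.
M_n = T(d − a/2) = 655.2 kN × (855 − 22.16) mm = 545.68 kN·m.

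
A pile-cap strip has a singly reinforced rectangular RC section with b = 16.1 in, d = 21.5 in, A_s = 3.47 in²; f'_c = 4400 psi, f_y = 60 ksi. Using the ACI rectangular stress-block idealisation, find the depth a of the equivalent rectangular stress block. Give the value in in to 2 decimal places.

a ≈ 3.46 in

T = A_s f_y = 3.47 × 60 = 208.2 kips.
a = T/(0.85 f'_c b) = 208.2/(0.85 × 4.4 × 16.1) = 3.46 in.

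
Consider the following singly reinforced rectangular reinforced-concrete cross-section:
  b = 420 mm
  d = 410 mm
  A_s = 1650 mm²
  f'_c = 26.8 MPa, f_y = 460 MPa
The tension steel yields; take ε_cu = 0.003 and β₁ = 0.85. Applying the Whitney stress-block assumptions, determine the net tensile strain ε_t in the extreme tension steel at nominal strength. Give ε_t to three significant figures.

ε_t ≈ 0.0102

a = A_s f_y/(0.85 f'_c b) = 79.33 mm.
β₁ = 0.85, so c = a/β₁ = 79.33/0.85 = 93.33 mm.
From the linear strain diagram with ε_cu = 0.003: ε_t = 0.003 (d − c)/c = 0.003 × (410 − 93.33)/93.33 = 0.0102.
Since ε_t ≥ 0.005, the section is tension-controlled.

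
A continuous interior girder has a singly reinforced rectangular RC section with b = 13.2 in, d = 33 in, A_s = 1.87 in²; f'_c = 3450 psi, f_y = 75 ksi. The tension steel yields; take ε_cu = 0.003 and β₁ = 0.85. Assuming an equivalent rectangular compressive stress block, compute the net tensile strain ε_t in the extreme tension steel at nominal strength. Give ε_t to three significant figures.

a = A_s f_y/(0.85 f'_c b) = 3.623 in.
β₁ = 0.85, so c = a/β₁ = 3.623/0.85 = 4.262 in.
From the linear strain diagram with ε_cu = 0.003: ε_t = 0.003 (d − c)/c = 0.003 × (33 − 4.262)/4.262 = 0.0202.
Since ε_t ≥ 0.005, the section is tension-controlled.

ε_t ≈ 0.0202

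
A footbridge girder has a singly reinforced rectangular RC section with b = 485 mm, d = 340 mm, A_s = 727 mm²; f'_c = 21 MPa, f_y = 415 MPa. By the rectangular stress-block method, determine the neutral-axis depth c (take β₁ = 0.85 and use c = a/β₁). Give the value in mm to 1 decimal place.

T = A_s f_y = 727 × 415 = 301705 N = 301.705 kN.
Setting C = 0.85 f'_c a b equal to T: a = 301705/(0.85 × 21 × 485) = 34.850 mm.
With β₁ = 0.85, c = a/β₁ = 34.850/0.85 = 41.0 mm.

c ≈ 41.0 mm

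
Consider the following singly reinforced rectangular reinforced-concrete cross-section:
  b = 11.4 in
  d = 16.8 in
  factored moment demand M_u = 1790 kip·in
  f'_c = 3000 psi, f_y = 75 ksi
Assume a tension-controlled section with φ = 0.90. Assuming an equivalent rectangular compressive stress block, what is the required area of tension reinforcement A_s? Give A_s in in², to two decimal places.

M_n = M_u/φ = 1790/0.90 = 1988.89 kip·in.
From M_n = 0.85 f'_c a b (d − a/2):
a = d − √(d² − 2M_n/(0.85 f'_c b)) = 16.8 − √(16.8² − 2 × 1988.89/(0.85 × 3 × 11.4)) = 4.742 in.
A_s = 0.85 f'_c a b / f_y = 0.85 × 3 × 4.742 × 11.4 / 75 = 1.838 in².

A_s ≈ 1.84 in²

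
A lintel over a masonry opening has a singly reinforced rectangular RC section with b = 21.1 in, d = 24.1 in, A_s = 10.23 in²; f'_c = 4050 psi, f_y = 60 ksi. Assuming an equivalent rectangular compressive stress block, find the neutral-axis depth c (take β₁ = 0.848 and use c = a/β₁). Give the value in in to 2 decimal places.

T = A_s f_y = 10.23 × 60 = 613.8 kips.
a = T/(0.85 f'_c b) = 613.8/(0.85 × 4.05 × 21.1) = 8.4503 in.
With β₁ = 0.848, c = a/β₁ = 8.4503/0.848 = 9.96 in.

c ≈ 9.96 in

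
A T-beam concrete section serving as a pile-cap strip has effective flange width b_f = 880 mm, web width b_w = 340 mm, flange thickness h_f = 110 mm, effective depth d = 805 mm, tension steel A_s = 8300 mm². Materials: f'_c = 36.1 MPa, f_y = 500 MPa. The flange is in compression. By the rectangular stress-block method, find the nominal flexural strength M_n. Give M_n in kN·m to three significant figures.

Tension: T = A_s f_y = 8300 × 500 = 4150000 N.
Try a within the flange: a = T/(0.85 f'_c b_f) = 4150000/(0.85 × 36.1 × 880) = 153.69 mm.
a = 153.69 > h_f = 110 mm: the block extends into the web. Split into flange-overhang and web parts.
C_f = 0.85 f'_c (b_f − b_w) h_f = 0.85 × 36.1 × (880 − 340) × 110 = 1822689 N.
Remaining web compression depth: a_w = (T − C_f)/(0.85 f'_c b_w) = (4150000 − 1822689)/(0.85 × 36.1 × 340) = 223.07 mm.
M_n = C_f(d − h_f/2) + (T − C_f)(d − a_w/2) = 1822689 × (805 − 55) + 2327311 × (805 − 111.535) = 1367.02 + 1613.91 = 2980.93 × 10⁶ N·mm.
M_n = 2980.93 kN·m.

M_n ≈ 2980 kN·m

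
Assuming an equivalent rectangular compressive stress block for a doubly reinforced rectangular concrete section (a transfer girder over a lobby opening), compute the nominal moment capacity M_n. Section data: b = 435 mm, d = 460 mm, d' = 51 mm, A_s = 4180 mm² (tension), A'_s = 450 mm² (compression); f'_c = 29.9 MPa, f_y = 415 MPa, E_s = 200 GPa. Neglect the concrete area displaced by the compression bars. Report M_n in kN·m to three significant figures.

Assume both tension and compression steel yield.
Net tension couple steel: A_s − A'_s = 3730 mm².
a = (A_s − A'_s) f_y / (0.85 f'_c b) = 1547950/(0.85 × 29.9 × 435) = 140.02 mm.
c = a/β₁ = 140.02/0.836 = 167.49 mm; ε'_s = 0.003(c − d')/c = 0.0021 ≥ f_y/E_s = 0.0021, so compression steel does yield.
M_n = (A_s − A'_s) f_y (d − a/2) + A'_s f_y (d − d') = [1547950 × (460 − 70.01) + 186750 × (460 − 51)] × 10⁻⁶ = 603.69 + 76.38 = 680.07 kN·m.

M_n ≈ 680 kN·m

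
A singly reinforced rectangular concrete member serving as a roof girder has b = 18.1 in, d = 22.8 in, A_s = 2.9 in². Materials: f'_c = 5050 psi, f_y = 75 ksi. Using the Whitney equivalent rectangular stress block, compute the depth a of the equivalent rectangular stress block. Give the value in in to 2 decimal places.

a ≈ 2.80 in

T = A_s f_y = 2.9 × 75 = 217.5 kips.
a = T/(0.85 f'_c b) = 217.5/(0.85 × 5.05 × 18.1) = 2.80 in.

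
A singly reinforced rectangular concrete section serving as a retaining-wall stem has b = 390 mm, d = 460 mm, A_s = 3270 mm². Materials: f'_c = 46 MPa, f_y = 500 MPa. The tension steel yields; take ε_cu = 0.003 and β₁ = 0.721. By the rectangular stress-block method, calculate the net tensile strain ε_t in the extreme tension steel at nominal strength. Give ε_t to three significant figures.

a = A_s f_y/(0.85 f'_c b) = 107.22 mm.
β₁ = 0.721, so c = a/β₁ = 107.22/0.721 = 148.71 mm.
From the linear strain diagram with ε_cu = 0.003: ε_t = 0.003 (d − c)/c = 0.003 × (460 − 148.71)/148.71 = 0.00628.
Since ε_t ≥ 0.005, the section is tension-controlled.

ε_t ≈ 0.00628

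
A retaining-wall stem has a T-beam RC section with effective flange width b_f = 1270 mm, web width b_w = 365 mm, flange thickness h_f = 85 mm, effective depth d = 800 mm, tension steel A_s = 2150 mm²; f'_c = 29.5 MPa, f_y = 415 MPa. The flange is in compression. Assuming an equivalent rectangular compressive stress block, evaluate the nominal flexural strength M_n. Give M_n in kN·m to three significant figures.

Tension: T = A_s f_y = 2150 × 415 = 892250 N.
Try a within the flange: a = T/(0.85 f'_c b_f) = 892250/(0.85 × 29.5 × 1270) = 28.02 mm.
Since a = 28.02 ≤ h_f = 85 mm, the stress block lies entirely in the flange; analyse as a rectangular beam of width b_f.
M_n = T(d − a/2) = 892250 × (800 − 14.01) = 701.30 × 10⁶ N·mm.
M_n = 701.30 kN·m.

M_n ≈ 701 kN·m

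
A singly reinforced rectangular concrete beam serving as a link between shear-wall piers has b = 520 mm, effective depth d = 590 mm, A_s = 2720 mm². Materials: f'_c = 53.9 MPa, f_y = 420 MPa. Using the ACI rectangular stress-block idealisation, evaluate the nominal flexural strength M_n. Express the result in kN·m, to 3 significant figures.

M_n ≈ 647 kN·m

T = A_s f_y = 2720 × 420 = 1142400 N = 1142.4 kN.
From C = T: a = T/(0.85 f'_c b) = 1142400/(0.85 × 53.9 × 520) = 47.95 mm.
M_n = T(d − a/2) = 1142.4 kN × (590 − 23.975) mm = 646.63 kN·m.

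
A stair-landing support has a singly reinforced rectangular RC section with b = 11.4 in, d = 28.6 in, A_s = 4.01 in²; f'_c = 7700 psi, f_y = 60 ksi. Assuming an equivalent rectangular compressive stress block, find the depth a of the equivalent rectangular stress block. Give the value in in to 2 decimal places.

T = A_s f_y = 4.01 × 60 = 240.6 kips.
a = T/(0.85 f'_c b) = 240.6/(0.85 × 7.7 × 11.4) = 3.22 in.

a ≈ 3.22 in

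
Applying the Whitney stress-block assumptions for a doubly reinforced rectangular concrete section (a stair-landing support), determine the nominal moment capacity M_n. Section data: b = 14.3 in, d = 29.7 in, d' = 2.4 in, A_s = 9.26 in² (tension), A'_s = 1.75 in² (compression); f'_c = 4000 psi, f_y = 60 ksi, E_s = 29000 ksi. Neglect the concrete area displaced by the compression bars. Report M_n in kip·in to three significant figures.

M_n ≈ 14200 kip·in

Assume both steels yield.
a = (A_s − A'_s) f_y/(0.85 f'_c b) = (9.26 − 1.75) × 60/(0.85 × 4 × 14.3) = 9.268 in.
c = a/β₁ = 9.268/0.85 = 10.904 in; ε'_s = 0.003(c − d')/c = 0.0023 ≥ ε_y = 0.0021, so the compression steel yields.
M_n = (A_s − A'_s) f_y (d − a/2) + A'_s f_y (d − d') = 450.6 × (29.7 − 4.634) + 105 × (29.7 − 2.4) = 11294.7 + 2866.5 = 14161.2 kip·in.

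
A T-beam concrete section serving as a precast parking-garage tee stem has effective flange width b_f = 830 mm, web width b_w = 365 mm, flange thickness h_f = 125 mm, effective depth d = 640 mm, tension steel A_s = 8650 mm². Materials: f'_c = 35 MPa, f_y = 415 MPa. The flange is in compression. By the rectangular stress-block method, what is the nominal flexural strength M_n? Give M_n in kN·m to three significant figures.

M_n ≈ 2030 kN·m

Tension: T = A_s f_y = 8650 × 415 = 3589750 N.
Try a within the flange: a = T/(0.85 f'_c b_f) = 3589750/(0.85 × 35 × 830) = 145.38 mm.
a = 145.38 > h_f = 125 mm: the block extends into the web. Split into flange-overhang and web parts.
C_f = 0.85 f'_c (b_f − b_w) h_f = 0.85 × 35 × (830 − 365) × 125 = 1729219 N.
Remaining web compression depth: a_w = (T − C_f)/(0.85 f'_c b_w) = (3589750 − 1729219)/(0.85 × 35 × 365) = 171.34 mm.
M_n = C_f(d − h_f/2) + (T − C_f)(d − a_w/2) = 1729219 × (640 − 62.5) + 1860531 × (640 − 85.67) = 998.62 + 1031.35 = 2029.97 × 10⁶ N·mm.
M_n = 2029.97 kN·m.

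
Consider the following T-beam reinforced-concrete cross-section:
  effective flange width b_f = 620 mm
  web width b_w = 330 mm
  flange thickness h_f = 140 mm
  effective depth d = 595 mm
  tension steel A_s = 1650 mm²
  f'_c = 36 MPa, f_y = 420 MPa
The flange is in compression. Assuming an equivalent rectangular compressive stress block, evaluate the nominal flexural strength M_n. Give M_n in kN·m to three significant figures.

Tension: T = A_s f_y = 1650 × 420 = 693000 N.
Try a within the flange: a = T/(0.85 f'_c b_f) = 693000/(0.85 × 36 × 620) = 36.53 mm.
Since a = 36.53 ≤ h_f = 140 mm, the stress block lies entirely in the flange; analyse as a rectangular beam of width b_f.
M_n = T(d − a/2) = 693000 × (595 − 18.265) = 399.68 × 10⁶ N·mm.
M_n = 399.68 kN·m.

M_n ≈ 400 kN·m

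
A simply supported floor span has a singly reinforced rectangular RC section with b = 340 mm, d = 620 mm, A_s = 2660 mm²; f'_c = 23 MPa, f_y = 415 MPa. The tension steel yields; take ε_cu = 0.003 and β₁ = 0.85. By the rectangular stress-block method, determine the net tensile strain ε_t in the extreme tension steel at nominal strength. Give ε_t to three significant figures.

ε_t ≈ 0.00652

a = A_s f_y/(0.85 f'_c b) = 166.07 mm.
β₁ = 0.85, so c = a/β₁ = 166.07/0.85 = 195.38 mm.
From the linear strain diagram with ε_cu = 0.003: ε_t = 0.003 (d − c)/c = 0.003 × (620 − 195.38)/195.38 = 0.00652.
Since ε_t ≥ 0.005, the section is tension-controlled.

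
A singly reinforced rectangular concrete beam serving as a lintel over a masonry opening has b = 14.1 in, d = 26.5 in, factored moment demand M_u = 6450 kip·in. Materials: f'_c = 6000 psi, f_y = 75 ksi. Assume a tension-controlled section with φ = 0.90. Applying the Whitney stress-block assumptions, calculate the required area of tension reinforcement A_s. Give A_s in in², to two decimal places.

M_n = M_u/φ = 6450/0.90 = 7166.67 kip·in.
From M_n = 0.85 f'_c a b (d − a/2):
a = d − √(d² − 2M_n/(0.85 f'_c b)) = 26.5 − √(26.5² − 2 × 7166.67/(0.85 × 6 × 14.1)) = 4.074 in.
A_s = 0.85 f'_c a b / f_y = 0.85 × 6 × 4.074 × 14.1 / 75 = 3.906 in².

A_s ≈ 3.91 in²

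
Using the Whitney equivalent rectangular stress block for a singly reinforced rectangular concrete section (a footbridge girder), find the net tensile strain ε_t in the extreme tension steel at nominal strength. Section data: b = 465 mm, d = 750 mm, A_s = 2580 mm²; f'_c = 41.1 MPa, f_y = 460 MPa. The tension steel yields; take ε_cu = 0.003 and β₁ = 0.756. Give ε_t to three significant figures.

ε_t ≈ 0.0203

a = A_s f_y/(0.85 f'_c b) = 73.06 mm.
β₁ = 0.756, so c = a/β₁ = 73.06/0.756 = 96.64 mm.
From the linear strain diagram with ε_cu = 0.003: ε_t = 0.003 (d − c)/c = 0.003 × (750 − 96.64)/96.64 = 0.0203.
Since ε_t ≥ 0.005, the section is tension-controlled.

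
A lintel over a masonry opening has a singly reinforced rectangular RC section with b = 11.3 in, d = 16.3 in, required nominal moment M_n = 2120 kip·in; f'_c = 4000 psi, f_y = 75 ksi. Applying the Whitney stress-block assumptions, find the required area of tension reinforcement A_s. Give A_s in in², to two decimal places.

A_s ≈ 1.97 in²

From M_n = 0.85 f'_c a b (d − a/2):
a = d − √(d² − 2M_n/(0.85 f'_c b)) = 16.3 − √(16.3² − 2 × 2120/(0.85 × 4 × 11.3)) = 3.837 in.
A_s = 0.85 f'_c a b / f_y = 0.85 × 4 × 3.837 × 11.3 / 75 = 1.966 in².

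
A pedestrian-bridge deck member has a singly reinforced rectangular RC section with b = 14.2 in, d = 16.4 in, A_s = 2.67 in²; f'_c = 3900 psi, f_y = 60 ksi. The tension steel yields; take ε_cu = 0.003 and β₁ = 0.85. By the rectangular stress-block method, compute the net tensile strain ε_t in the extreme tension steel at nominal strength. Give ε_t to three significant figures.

a = A_s f_y/(0.85 f'_c b) = 3.403 in.
β₁ = 0.85, so c = a/β₁ = 3.403/0.85 = 4.004 in.
From the linear strain diagram with ε_cu = 0.003: ε_t = 0.003 (d − c)/c = 0.003 × (16.4 − 4.004)/4.004 = 0.00929.
Since ε_t ≥ 0.005, the section is tension-controlled.

ε_t ≈ 0.00929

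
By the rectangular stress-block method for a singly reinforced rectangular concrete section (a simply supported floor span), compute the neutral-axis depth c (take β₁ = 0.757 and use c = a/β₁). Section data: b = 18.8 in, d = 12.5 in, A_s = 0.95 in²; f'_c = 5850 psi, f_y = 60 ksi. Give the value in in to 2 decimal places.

T = A_s f_y = 0.95 × 60 = 57 kips.
a = T/(0.85 f'_c b) = 57/(0.85 × 5.85 × 18.8) = 0.6097 in.
With β₁ = 0.757, c = a/β₁ = 0.6097/0.757 = 0.81 in.

c ≈ 0.81 in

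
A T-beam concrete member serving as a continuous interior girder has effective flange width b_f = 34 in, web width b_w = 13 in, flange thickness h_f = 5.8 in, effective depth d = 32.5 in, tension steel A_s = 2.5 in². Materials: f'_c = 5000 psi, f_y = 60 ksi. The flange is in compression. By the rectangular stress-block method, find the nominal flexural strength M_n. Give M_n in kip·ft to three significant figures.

M_n ≈ 400 kip·ft

Tension: T = A_s f_y = 2.5 × 60 = 150 kips.
Try a within the flange: a = T/(0.85 f'_c b_f) = 150/(0.85 × 5 × 34) = 1.038 in.
Since a = 1.038 ≤ h_f = 5.8 in, the stress block lies entirely in the flange; analyse as a rectangular beam of width b_f.
M_n = T(d − a/2) = 150 × (32.5 − 0.519) = 4797.2 kip·in.
M_n = 4797.2/12 = 399.77 kip·ft.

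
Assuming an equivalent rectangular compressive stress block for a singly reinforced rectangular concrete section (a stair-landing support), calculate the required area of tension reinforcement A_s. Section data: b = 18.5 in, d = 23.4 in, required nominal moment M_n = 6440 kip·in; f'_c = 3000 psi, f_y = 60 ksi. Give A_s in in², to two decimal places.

From M_n = 0.85 f'_c a b (d − a/2):
a = d − √(d² − 2M_n/(0.85 f'_c b)) = 23.4 − √(23.4² − 2 × 6440/(0.85 × 3 × 18.5)) = 6.831 in.
A_s = 0.85 f'_c a b / f_y = 0.85 × 3 × 6.831 × 18.5 / 60 = 5.371 in².

A_s ≈ 5.37 in²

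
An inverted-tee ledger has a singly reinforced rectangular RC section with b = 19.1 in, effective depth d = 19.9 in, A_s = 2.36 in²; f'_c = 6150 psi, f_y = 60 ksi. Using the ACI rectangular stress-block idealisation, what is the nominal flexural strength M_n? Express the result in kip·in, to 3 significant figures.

M_n ≈ 2720 kip·in

T = A_s f_y = 2.36 × 60 = 141.6 kips.
a = T/(0.85 f'_c b) = 141.6/(0.85 × 6.15 × 19.1) = 1.418 in.
M_n = T(d − a/2) = 141.6 × (19.9 − 0.709) = 2717.4 kip·in.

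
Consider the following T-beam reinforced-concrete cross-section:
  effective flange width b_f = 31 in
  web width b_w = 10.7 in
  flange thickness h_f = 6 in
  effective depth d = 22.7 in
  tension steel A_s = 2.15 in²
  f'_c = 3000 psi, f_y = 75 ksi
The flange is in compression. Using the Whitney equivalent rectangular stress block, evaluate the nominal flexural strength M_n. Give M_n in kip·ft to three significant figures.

Tension: T = A_s f_y = 2.15 × 75 = 161.25 kips.
Try a within the flange: a = T/(0.85 f'_c b_f) = 161.25/(0.85 × 3 × 31) = 2.040 in.
Since a = 2.040 ≤ h_f = 6 in, the stress block lies entirely in the flange; analyse as a rectangular beam of width b_f.
M_n = T(d − a/2) = 161.25 × (22.7 − 1.02) = 3495.9 kip·in.
M_n = 3495.9/12 = 291.33 kip·ft.

M_n ≈ 291 kip·ft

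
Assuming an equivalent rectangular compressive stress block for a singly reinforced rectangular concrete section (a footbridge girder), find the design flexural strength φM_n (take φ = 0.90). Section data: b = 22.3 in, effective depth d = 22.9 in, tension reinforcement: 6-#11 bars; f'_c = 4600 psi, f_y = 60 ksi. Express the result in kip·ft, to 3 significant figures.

A_s = 6 × 1.56 = 9.36 in².
T = A_s f_y = 9.36 × 60 = 561.6 kips.
a = T/(0.85 f'_c b) = 561.6/(0.85 × 4.6 × 22.3) = 6.441 in.
M_n = T(d − a/2) = 561.6 × (22.9 − 3.2205) = 11052.0 kip·in = 11052.0/12 = 921.00 kip·ft.
φM_n = 0.90 × 921.00 = 828.90 kip·ft.

φM_n ≈ 829 kip·ft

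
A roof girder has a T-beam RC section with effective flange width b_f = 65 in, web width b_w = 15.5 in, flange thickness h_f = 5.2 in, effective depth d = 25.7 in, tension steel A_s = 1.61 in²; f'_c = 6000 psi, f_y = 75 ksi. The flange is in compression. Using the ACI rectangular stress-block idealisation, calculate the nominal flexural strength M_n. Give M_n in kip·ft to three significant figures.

M_n ≈ 257 kip·ft

Tension: T = A_s f_y = 1.61 × 75 = 120.75 kips.
Try a within the flange: a = T/(0.85 f'_c b_f) = 120.75/(0.85 × 6 × 65) = 0.364 in.
Since a = 0.364 ≤ h_f = 5.2 in, the stress block lies entirely in the flange; analyse as a rectangular beam of width b_f.
M_n = T(d − a/2) = 120.75 × (25.7 − 0.182) = 3081.3 kip·in.
M_n = 3081.3/12 = 256.78 kip·ft.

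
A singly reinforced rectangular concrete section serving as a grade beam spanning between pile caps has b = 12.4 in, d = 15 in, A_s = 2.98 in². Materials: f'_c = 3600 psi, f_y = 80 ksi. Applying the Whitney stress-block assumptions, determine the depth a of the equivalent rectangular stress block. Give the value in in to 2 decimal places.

a ≈ 6.28 in

T = A_s f_y = 2.98 × 80 = 238.4 kips.
a = T/(0.85 f'_c b) = 238.4/(0.85 × 3.6 × 12.4) = 6.28 in.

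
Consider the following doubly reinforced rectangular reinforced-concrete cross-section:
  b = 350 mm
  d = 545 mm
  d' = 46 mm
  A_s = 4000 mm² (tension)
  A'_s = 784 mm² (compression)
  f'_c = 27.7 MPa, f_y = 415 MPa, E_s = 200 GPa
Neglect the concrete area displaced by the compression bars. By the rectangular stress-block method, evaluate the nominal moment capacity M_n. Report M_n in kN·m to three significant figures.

Assume both tension and compression steel yield.
Net tension couple steel: A_s − A'_s = 3216 mm².
a = (A_s − A'_s) f_y / (0.85 f'_c b) = 1334640/(0.85 × 27.7 × 350) = 161.96 mm.
c = a/β₁ = 161.96/0.85 = 190.54 mm; ε'_s = 0.003(c − d')/c = 0.0023 ≥ f_y/E_s = 0.0021, so compression steel does yield.
M_n = (A_s − A'_s) f_y (d − a/2) + A'_s f_y (d − d') = [1334640 × (545 − 80.98) + 325360 × (545 − 46)] × 10⁻⁶ = 619.30 + 162.35 = 781.65 kN·m.

M_n ≈ 782 kN·m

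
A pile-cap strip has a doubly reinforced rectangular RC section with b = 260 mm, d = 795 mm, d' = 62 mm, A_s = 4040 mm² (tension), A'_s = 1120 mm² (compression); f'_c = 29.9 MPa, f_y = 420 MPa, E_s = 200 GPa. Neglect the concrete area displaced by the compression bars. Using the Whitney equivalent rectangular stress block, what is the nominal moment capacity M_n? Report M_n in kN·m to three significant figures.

M_n ≈ 1210 kN·m

Assume both tension and compression steel yield.
Net tension couple steel: A_s − A'_s = 2920 mm².
a = (A_s − A'_s) f_y / (0.85 f'_c b) = 1226400/(0.85 × 29.9 × 260) = 185.60 mm.
c = a/β₁ = 185.60/0.836 = 222.01 mm; ε'_s = 0.003(c − d')/c = 0.0022 ≥ f_y/E_s = 0.0021, so compression steel does yield.
M_n = (A_s − A'_s) f_y (d − a/2) + A'_s f_y (d − d') = [1226400 × (795 − 92.8) + 470400 × (795 − 62)] × 10⁻⁶ = 861.18 + 344.80 = 1205.98 kN·m.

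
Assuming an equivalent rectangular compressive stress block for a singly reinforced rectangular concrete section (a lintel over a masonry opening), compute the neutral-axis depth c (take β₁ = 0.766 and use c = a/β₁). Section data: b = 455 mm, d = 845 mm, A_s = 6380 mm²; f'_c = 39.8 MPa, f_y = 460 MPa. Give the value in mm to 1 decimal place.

T = A_s f_y = 6380 × 460 = 2934800 N = 2934.8 kN.
Setting C = 0.85 f'_c a b equal to T: a = 2934800/(0.85 × 39.8 × 455) = 190.662 mm.
With β₁ = 0.766, c = a/β₁ = 190.662/0.766 = 248.9 mm.

c ≈ 248.9 mm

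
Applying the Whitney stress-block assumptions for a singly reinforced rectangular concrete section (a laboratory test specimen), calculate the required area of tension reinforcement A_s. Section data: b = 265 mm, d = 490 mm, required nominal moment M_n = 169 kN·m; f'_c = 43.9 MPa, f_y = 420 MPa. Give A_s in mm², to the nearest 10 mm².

With M_n = 0.85 f'_c a b (d − a/2), solve the quadratic for a:
a = d − √(d² − 2M_n/(0.85 f'_c b)) = 490 − √(490² − 2 × 169×10⁶/(0.85 × 43.9 × 265)) = 36.22 mm.
A_s = 0.85 f'_c a b / f_y = 0.85 × 43.9 × 36.22 × 265 / 420 = 852.8 mm².

A_s ≈ 850 mm²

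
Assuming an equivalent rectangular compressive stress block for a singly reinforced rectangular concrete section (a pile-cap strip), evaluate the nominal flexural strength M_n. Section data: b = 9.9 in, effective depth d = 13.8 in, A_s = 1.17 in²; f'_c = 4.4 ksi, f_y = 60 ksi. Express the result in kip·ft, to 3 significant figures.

M_n ≈ 75.2 kip·ft

T = A_s f_y = 1.17 × 60 = 70.2 kips.
a = T/(0.85 f'_c b) = 70.2/(0.85 × 4.4 × 9.9) = 1.896 in.
M_n = T(d − a/2) = 70.2 × (13.8 − 0.948) = 902.2 kip·in = 902.2/12 = 75.18 kip·ft.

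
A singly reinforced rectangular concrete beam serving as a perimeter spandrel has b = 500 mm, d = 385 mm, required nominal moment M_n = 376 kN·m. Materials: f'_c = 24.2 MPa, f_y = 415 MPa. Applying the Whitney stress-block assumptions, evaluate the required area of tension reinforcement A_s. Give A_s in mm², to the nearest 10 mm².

With M_n = 0.85 f'_c a b (d − a/2), solve the quadratic for a:
a = d − √(d² − 2M_n/(0.85 f'_c b)) = 385 − √(385² − 2 × 376×10⁶/(0.85 × 24.2 × 500)) = 110.94 mm.
A_s = 0.85 f'_c a b / f_y = 0.85 × 24.2 × 110.94 × 500 / 415 = 2749.4 mm².

A_s ≈ 2750 mm²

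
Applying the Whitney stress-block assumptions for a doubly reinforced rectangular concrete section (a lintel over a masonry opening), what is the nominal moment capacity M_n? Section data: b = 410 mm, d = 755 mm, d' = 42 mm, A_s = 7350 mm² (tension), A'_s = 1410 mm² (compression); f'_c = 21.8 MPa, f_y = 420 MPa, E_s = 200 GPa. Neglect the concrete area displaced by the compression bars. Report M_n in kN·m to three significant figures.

M_n ≈ 1900 kN·m

Assume both tension and compression steel yield.
Net tension couple steel: A_s − A'_s = 5940 mm².
a = (A_s − A'_s) f_y / (0.85 f'_c b) = 2494800/(0.85 × 21.8 × 410) = 328.38 mm.
c = a/β₁ = 328.38/0.85 = 386.33 mm; ε'_s = 0.003(c − d')/c = 0.0027 ≥ f_y/E_s = 0.0021, so compression steel does yield.
M_n = (A_s − A'_s) f_y (d − a/2) + A'_s f_y (d − d') = [2494800 × (755 − 164.19) + 592200 × (755 − 42)] × 10⁻⁶ = 1473.95 + 422.24 = 1896.19 kN·m.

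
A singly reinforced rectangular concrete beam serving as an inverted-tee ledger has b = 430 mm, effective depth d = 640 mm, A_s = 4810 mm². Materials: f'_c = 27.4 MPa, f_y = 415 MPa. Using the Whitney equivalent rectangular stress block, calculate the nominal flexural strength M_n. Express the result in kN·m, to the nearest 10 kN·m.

T = A_s f_y = 4810 × 415 = 1996150 N = 1996.15 kN.
From C = T: a = T/(0.85 f'_c b) = 1996150/(0.85 × 27.4 × 430) = 199.32 mm.
M_n = T(d − a/2) = 1996.15 kN × (640 − 99.66) mm = 1078.60 kN·m.

M_n ≈ 1080 kN·m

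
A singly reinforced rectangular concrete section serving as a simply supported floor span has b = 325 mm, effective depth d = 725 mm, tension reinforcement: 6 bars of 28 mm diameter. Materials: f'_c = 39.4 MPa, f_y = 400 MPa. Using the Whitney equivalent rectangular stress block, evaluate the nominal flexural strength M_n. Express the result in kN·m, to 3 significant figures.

M_n ≈ 971 kN·m

A_s = 6 × 616 = 3696 mm².
T = A_s f_y = 3696 × 400 = 1478400 N = 1478.4 kN.
From C = T: a = T/(0.85 f'_c b) = 1478400/(0.85 × 39.4 × 325) = 135.83 mm.
M_n = T(d − a/2) = 1478.4 kN × (725 − 67.915) mm = 971.43 kN·m.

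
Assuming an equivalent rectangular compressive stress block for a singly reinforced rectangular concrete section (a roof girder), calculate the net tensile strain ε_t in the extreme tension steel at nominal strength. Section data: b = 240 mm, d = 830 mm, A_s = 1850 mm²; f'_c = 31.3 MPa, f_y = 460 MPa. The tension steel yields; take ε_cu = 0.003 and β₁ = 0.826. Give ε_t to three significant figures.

ε_t ≈ 0.0124

a = A_s f_y/(0.85 f'_c b) = 133.28 mm.
β₁ = 0.826, so c = a/β₁ = 133.28/0.826 = 161.36 mm.
From the linear strain diagram with ε_cu = 0.003: ε_t = 0.003 (d − c)/c = 0.003 × (830 − 161.36)/161.36 = 0.0124.
Since ε_t ≥ 0.005, the section is tension-controlled.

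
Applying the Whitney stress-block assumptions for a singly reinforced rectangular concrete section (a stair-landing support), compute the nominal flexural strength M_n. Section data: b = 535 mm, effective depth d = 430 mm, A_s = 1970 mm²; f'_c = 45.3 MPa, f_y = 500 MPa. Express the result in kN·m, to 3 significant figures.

T = A_s f_y = 1970 × 500 = 985000 N = 985 kN.
From C = T: a = T/(0.85 f'_c b) = 985000/(0.85 × 45.3 × 535) = 47.82 mm.
M_n = T(d − a/2) = 985 kN × (430 − 23.91) mm = 400.00 kN·m.

M_n ≈ 400 kN·m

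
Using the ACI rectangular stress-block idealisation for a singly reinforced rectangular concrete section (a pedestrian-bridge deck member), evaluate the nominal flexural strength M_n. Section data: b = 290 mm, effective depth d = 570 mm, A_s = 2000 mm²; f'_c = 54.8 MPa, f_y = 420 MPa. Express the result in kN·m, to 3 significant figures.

M_n ≈ 453 kN·m

T = A_s f_y = 2000 × 420 = 840000 N = 840 kN.
From C = T: a = T/(0.85 f'_c b) = 840000/(0.85 × 54.8 × 290) = 62.18 mm.
M_n = T(d − a/2) = 840 kN × (570 − 31.09) mm = 452.68 kN·m.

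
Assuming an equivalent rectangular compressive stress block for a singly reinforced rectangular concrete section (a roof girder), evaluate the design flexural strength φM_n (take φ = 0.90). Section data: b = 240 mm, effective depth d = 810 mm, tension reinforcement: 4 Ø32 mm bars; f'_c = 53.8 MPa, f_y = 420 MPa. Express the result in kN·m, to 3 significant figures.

A_s = 4 × 804 = 3216 mm².
T = A_s f_y = 3216 × 420 = 1350720 N = 1350.72 kN.
From C = T: a = T/(0.85 f'_c b) = 1350720/(0.85 × 53.8 × 240) = 123.07 mm.
M_n = T(d − a/2) = 1350.72 kN × (810 − 61.535) mm = 1010.97 kN·m.
φM_n = 0.90 × 1010.97 = 909.87 kN·m.

φM_n ≈ 910 kN·m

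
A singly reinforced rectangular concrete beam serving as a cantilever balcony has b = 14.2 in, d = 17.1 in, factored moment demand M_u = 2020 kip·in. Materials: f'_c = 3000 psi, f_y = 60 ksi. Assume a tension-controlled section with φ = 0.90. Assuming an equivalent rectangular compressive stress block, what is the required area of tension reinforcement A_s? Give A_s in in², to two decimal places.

M_n = M_u/φ = 2020/0.90 = 2244.44 kip·in.
From M_n = 0.85 f'_c a b (d − a/2):
a = d − √(d² − 2M_n/(0.85 f'_c b)) = 17.1 − √(17.1² − 2 × 2244.44/(0.85 × 3 × 14.2)) = 4.121 in.
A_s = 0.85 f'_c a b / f_y = 0.85 × 3 × 4.121 × 14.2 / 60 = 2.487 in².

A_s ≈ 2.49 in²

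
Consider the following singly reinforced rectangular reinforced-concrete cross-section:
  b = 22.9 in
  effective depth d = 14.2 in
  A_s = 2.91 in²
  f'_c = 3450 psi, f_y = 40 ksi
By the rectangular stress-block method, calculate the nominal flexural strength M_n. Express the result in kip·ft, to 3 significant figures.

T = A_s f_y = 2.91 × 40 = 116.4 kips.
a = T/(0.85 f'_c b) = 116.4/(0.85 × 3.45 × 22.9) = 1.733 in.
M_n = T(d − a/2) = 116.4 × (14.2 − 0.8665) = 1552.0 kip·in = 1552.0/12 = 129.33 kip·ft.

M_n ≈ 129 kip·ft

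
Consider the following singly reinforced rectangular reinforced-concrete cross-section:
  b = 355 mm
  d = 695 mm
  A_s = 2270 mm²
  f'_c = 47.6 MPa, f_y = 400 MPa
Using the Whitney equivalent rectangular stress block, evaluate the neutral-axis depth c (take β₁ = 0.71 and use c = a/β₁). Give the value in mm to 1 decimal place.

T = A_s f_y = 2270 × 400 = 908000 N = 908 kN.
Setting C = 0.85 f'_c a b equal to T: a = 908000/(0.85 × 47.6 × 355) = 63.217 mm.
With β₁ = 0.71, c = a/β₁ = 63.217/0.71 = 89.0 mm.

c ≈ 89.0 mm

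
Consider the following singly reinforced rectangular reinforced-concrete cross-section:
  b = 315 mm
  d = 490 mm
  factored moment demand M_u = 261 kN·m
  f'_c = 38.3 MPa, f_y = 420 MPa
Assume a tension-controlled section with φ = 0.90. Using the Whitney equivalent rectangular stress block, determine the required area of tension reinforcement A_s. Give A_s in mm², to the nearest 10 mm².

A_s ≈ 1500 mm²

M_n = M_u/φ = 261/0.90 = 290 kN·m.
With M_n = 0.85 f'_c a b (d − a/2), solve the quadratic for a:
a = d − √(d² − 2M_n/(0.85 f'_c b)) = 490 − √(490² − 2 × 290×10⁶/(0.85 × 38.3 × 315)) = 61.58 mm.
A_s = 0.85 f'_c a b / f_y = 0.85 × 38.3 × 61.58 × 315 / 420 = 1503.6 mm².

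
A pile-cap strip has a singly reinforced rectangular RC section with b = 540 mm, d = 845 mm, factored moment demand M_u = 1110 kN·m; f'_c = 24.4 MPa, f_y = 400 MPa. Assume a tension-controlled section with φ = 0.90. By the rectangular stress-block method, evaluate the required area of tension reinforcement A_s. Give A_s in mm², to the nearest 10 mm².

M_n = M_u/φ = 1110/0.90 = 1233.33 kN·m.
With M_n = 0.85 f'_c a b (d − a/2), solve the quadratic for a:
a = d − √(d² − 2M_n/(0.85 f'_c b)) = 845 − √(845² − 2 × 1233.33×10⁶/(0.85 × 24.4 × 540)) = 142.31 mm.
A_s = 0.85 f'_c a b / f_y = 0.85 × 24.4 × 142.31 × 540 / 400 = 3984.5 mm².

A_s ≈ 3980 mm²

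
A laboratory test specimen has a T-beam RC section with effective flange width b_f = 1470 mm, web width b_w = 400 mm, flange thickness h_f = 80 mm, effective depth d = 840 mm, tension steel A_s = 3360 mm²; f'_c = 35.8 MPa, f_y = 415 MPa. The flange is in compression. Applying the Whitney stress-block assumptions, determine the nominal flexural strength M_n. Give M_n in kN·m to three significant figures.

M_n ≈ 1150 kN·m

Tension: T = A_s f_y = 3360 × 415 = 1394400 N.
Try a within the flange: a = T/(0.85 f'_c b_f) = 1394400/(0.85 × 35.8 × 1470) = 31.17 mm.
Since a = 31.17 ≤ h_f = 80 mm, the stress block lies entirely in the flange; analyse as a rectangular beam of width b_f.
M_n = T(d − a/2) = 1394400 × (840 − 15.585) = 1149.56 × 10⁶ N·mm.
M_n = 1149.56 kN·m.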